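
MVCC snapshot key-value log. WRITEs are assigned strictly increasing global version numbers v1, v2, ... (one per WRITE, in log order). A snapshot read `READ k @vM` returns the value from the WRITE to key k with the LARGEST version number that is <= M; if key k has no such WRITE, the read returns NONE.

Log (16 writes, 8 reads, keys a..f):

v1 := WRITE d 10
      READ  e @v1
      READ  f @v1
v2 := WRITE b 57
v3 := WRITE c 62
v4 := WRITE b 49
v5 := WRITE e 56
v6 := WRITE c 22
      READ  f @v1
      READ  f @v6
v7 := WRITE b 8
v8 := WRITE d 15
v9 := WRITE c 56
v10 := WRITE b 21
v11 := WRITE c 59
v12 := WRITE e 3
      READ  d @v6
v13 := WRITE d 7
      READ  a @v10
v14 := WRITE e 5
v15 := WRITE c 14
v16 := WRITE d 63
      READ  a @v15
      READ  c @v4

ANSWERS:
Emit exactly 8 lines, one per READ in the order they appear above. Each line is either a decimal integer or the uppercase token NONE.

Answer: NONE
NONE
NONE
NONE
10
NONE
NONE
62

Derivation:
v1: WRITE d=10  (d history now [(1, 10)])
READ e @v1: history=[] -> no version <= 1 -> NONE
READ f @v1: history=[] -> no version <= 1 -> NONE
v2: WRITE b=57  (b history now [(2, 57)])
v3: WRITE c=62  (c history now [(3, 62)])
v4: WRITE b=49  (b history now [(2, 57), (4, 49)])
v5: WRITE e=56  (e history now [(5, 56)])
v6: WRITE c=22  (c history now [(3, 62), (6, 22)])
READ f @v1: history=[] -> no version <= 1 -> NONE
READ f @v6: history=[] -> no version <= 6 -> NONE
v7: WRITE b=8  (b history now [(2, 57), (4, 49), (7, 8)])
v8: WRITE d=15  (d history now [(1, 10), (8, 15)])
v9: WRITE c=56  (c history now [(3, 62), (6, 22), (9, 56)])
v10: WRITE b=21  (b history now [(2, 57), (4, 49), (7, 8), (10, 21)])
v11: WRITE c=59  (c history now [(3, 62), (6, 22), (9, 56), (11, 59)])
v12: WRITE e=3  (e history now [(5, 56), (12, 3)])
READ d @v6: history=[(1, 10), (8, 15)] -> pick v1 -> 10
v13: WRITE d=7  (d history now [(1, 10), (8, 15), (13, 7)])
READ a @v10: history=[] -> no version <= 10 -> NONE
v14: WRITE e=5  (e history now [(5, 56), (12, 3), (14, 5)])
v15: WRITE c=14  (c history now [(3, 62), (6, 22), (9, 56), (11, 59), (15, 14)])
v16: WRITE d=63  (d history now [(1, 10), (8, 15), (13, 7), (16, 63)])
READ a @v15: history=[] -> no version <= 15 -> NONE
READ c @v4: history=[(3, 62), (6, 22), (9, 56), (11, 59), (15, 14)] -> pick v3 -> 62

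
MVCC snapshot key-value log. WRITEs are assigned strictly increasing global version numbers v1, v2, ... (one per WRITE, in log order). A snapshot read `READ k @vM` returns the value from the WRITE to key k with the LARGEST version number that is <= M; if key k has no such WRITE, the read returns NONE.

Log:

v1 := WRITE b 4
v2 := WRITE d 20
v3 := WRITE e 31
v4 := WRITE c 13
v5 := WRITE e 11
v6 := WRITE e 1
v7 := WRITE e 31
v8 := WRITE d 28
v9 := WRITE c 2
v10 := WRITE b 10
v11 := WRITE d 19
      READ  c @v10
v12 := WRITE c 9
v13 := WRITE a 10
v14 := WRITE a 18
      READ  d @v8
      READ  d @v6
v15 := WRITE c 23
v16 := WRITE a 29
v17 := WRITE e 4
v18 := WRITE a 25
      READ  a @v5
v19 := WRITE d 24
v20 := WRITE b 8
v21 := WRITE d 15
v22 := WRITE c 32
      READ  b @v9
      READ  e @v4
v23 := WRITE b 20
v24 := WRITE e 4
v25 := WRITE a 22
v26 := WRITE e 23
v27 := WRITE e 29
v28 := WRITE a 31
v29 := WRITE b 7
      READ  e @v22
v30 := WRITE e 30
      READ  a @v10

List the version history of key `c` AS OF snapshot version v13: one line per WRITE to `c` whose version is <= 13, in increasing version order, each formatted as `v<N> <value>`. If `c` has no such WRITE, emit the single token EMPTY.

Answer: v4 13
v9 2
v12 9

Derivation:
Scan writes for key=c with version <= 13:
  v1 WRITE b 4 -> skip
  v2 WRITE d 20 -> skip
  v3 WRITE e 31 -> skip
  v4 WRITE c 13 -> keep
  v5 WRITE e 11 -> skip
  v6 WRITE e 1 -> skip
  v7 WRITE e 31 -> skip
  v8 WRITE d 28 -> skip
  v9 WRITE c 2 -> keep
  v10 WRITE b 10 -> skip
  v11 WRITE d 19 -> skip
  v12 WRITE c 9 -> keep
  v13 WRITE a 10 -> skip
  v14 WRITE a 18 -> skip
  v15 WRITE c 23 -> drop (> snap)
  v16 WRITE a 29 -> skip
  v17 WRITE e 4 -> skip
  v18 WRITE a 25 -> skip
  v19 WRITE d 24 -> skip
  v20 WRITE b 8 -> skip
  v21 WRITE d 15 -> skip
  v22 WRITE c 32 -> drop (> snap)
  v23 WRITE b 20 -> skip
  v24 WRITE e 4 -> skip
  v25 WRITE a 22 -> skip
  v26 WRITE e 23 -> skip
  v27 WRITE e 29 -> skip
  v28 WRITE a 31 -> skip
  v29 WRITE b 7 -> skip
  v30 WRITE e 30 -> skip
Collected: [(4, 13), (9, 2), (12, 9)]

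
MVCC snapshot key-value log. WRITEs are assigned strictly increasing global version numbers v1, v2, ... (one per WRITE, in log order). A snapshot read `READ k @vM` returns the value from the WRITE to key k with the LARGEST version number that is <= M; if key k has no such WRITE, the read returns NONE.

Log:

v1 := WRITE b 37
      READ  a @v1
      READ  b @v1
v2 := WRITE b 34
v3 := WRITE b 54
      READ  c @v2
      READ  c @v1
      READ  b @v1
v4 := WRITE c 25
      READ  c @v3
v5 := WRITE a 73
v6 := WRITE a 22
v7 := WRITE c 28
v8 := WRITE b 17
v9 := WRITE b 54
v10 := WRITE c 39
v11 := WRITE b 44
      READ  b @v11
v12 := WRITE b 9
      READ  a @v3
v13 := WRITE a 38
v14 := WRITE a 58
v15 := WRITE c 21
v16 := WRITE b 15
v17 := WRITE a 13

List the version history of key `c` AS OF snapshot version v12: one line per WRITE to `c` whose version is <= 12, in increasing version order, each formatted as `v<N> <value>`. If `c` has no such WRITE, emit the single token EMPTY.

Answer: v4 25
v7 28
v10 39

Derivation:
Scan writes for key=c with version <= 12:
  v1 WRITE b 37 -> skip
  v2 WRITE b 34 -> skip
  v3 WRITE b 54 -> skip
  v4 WRITE c 25 -> keep
  v5 WRITE a 73 -> skip
  v6 WRITE a 22 -> skip
  v7 WRITE c 28 -> keep
  v8 WRITE b 17 -> skip
  v9 WRITE b 54 -> skip
  v10 WRITE c 39 -> keep
  v11 WRITE b 44 -> skip
  v12 WRITE b 9 -> skip
  v13 WRITE a 38 -> skip
  v14 WRITE a 58 -> skip
  v15 WRITE c 21 -> drop (> snap)
  v16 WRITE b 15 -> skip
  v17 WRITE a 13 -> skip
Collected: [(4, 25), (7, 28), (10, 39)]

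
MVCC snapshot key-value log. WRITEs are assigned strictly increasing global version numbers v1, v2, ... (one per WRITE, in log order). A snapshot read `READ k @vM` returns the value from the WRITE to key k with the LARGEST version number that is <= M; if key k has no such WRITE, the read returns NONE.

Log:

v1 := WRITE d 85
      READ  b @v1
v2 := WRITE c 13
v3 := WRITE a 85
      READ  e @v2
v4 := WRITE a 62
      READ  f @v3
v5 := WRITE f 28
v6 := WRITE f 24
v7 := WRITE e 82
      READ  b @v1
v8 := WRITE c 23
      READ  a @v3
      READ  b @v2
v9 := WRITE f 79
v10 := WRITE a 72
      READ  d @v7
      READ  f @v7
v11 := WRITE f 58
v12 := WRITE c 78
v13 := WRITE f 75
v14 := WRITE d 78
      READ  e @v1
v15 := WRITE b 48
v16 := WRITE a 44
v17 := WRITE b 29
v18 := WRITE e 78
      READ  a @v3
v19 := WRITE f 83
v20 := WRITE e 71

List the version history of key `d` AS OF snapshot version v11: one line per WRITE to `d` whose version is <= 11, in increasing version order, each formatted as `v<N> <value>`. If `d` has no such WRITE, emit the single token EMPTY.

Answer: v1 85

Derivation:
Scan writes for key=d with version <= 11:
  v1 WRITE d 85 -> keep
  v2 WRITE c 13 -> skip
  v3 WRITE a 85 -> skip
  v4 WRITE a 62 -> skip
  v5 WRITE f 28 -> skip
  v6 WRITE f 24 -> skip
  v7 WRITE e 82 -> skip
  v8 WRITE c 23 -> skip
  v9 WRITE f 79 -> skip
  v10 WRITE a 72 -> skip
  v11 WRITE f 58 -> skip
  v12 WRITE c 78 -> skip
  v13 WRITE f 75 -> skip
  v14 WRITE d 78 -> drop (> snap)
  v15 WRITE b 48 -> skip
  v16 WRITE a 44 -> skip
  v17 WRITE b 29 -> skip
  v18 WRITE e 78 -> skip
  v19 WRITE f 83 -> skip
  v20 WRITE e 71 -> skip
Collected: [(1, 85)]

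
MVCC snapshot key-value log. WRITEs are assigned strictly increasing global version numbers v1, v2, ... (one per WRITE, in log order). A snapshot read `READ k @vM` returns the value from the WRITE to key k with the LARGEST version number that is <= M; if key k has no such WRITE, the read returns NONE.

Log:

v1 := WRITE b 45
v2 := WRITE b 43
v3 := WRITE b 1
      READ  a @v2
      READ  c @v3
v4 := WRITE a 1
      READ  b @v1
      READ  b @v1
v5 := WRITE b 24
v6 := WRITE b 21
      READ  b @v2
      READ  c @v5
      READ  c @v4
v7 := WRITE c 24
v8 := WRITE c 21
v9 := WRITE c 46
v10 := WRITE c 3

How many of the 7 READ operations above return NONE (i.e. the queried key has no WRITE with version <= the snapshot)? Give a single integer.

v1: WRITE b=45  (b history now [(1, 45)])
v2: WRITE b=43  (b history now [(1, 45), (2, 43)])
v3: WRITE b=1  (b history now [(1, 45), (2, 43), (3, 1)])
READ a @v2: history=[] -> no version <= 2 -> NONE
READ c @v3: history=[] -> no version <= 3 -> NONE
v4: WRITE a=1  (a history now [(4, 1)])
READ b @v1: history=[(1, 45), (2, 43), (3, 1)] -> pick v1 -> 45
READ b @v1: history=[(1, 45), (2, 43), (3, 1)] -> pick v1 -> 45
v5: WRITE b=24  (b history now [(1, 45), (2, 43), (3, 1), (5, 24)])
v6: WRITE b=21  (b history now [(1, 45), (2, 43), (3, 1), (5, 24), (6, 21)])
READ b @v2: history=[(1, 45), (2, 43), (3, 1), (5, 24), (6, 21)] -> pick v2 -> 43
READ c @v5: history=[] -> no version <= 5 -> NONE
READ c @v4: history=[] -> no version <= 4 -> NONE
v7: WRITE c=24  (c history now [(7, 24)])
v8: WRITE c=21  (c history now [(7, 24), (8, 21)])
v9: WRITE c=46  (c history now [(7, 24), (8, 21), (9, 46)])
v10: WRITE c=3  (c history now [(7, 24), (8, 21), (9, 46), (10, 3)])
Read results in order: ['NONE', 'NONE', '45', '45', '43', 'NONE', 'NONE']
NONE count = 4

Answer: 4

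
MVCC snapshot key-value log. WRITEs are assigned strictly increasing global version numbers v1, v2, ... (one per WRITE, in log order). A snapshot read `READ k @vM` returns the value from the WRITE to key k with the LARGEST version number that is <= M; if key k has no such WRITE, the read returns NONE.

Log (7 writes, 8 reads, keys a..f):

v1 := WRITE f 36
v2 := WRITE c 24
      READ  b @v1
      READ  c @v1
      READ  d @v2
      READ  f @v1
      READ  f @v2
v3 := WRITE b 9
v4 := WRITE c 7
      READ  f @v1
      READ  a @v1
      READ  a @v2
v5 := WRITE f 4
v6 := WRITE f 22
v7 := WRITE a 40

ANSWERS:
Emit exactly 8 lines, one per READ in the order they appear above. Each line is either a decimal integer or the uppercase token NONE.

Answer: NONE
NONE
NONE
36
36
36
NONE
NONE

Derivation:
v1: WRITE f=36  (f history now [(1, 36)])
v2: WRITE c=24  (c history now [(2, 24)])
READ b @v1: history=[] -> no version <= 1 -> NONE
READ c @v1: history=[(2, 24)] -> no version <= 1 -> NONE
READ d @v2: history=[] -> no version <= 2 -> NONE
READ f @v1: history=[(1, 36)] -> pick v1 -> 36
READ f @v2: history=[(1, 36)] -> pick v1 -> 36
v3: WRITE b=9  (b history now [(3, 9)])
v4: WRITE c=7  (c history now [(2, 24), (4, 7)])
READ f @v1: history=[(1, 36)] -> pick v1 -> 36
READ a @v1: history=[] -> no version <= 1 -> NONE
READ a @v2: history=[] -> no version <= 2 -> NONE
v5: WRITE f=4  (f history now [(1, 36), (5, 4)])
v6: WRITE f=22  (f history now [(1, 36), (5, 4), (6, 22)])
v7: WRITE a=40  (a history now [(7, 40)])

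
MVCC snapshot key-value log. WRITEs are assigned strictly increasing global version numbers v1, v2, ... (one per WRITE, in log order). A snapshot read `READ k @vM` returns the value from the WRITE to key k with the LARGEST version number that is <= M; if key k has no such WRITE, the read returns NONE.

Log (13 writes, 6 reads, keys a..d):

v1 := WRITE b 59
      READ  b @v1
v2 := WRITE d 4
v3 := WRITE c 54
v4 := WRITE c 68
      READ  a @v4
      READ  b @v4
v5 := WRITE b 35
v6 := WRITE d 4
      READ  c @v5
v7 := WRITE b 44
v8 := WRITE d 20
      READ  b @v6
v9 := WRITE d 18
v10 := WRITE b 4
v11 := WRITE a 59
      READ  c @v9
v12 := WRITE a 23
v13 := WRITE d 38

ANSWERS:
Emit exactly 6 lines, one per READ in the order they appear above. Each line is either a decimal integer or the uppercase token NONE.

v1: WRITE b=59  (b history now [(1, 59)])
READ b @v1: history=[(1, 59)] -> pick v1 -> 59
v2: WRITE d=4  (d history now [(2, 4)])
v3: WRITE c=54  (c history now [(3, 54)])
v4: WRITE c=68  (c history now [(3, 54), (4, 68)])
READ a @v4: history=[] -> no version <= 4 -> NONE
READ b @v4: history=[(1, 59)] -> pick v1 -> 59
v5: WRITE b=35  (b history now [(1, 59), (5, 35)])
v6: WRITE d=4  (d history now [(2, 4), (6, 4)])
READ c @v5: history=[(3, 54), (4, 68)] -> pick v4 -> 68
v7: WRITE b=44  (b history now [(1, 59), (5, 35), (7, 44)])
v8: WRITE d=20  (d history now [(2, 4), (6, 4), (8, 20)])
READ b @v6: history=[(1, 59), (5, 35), (7, 44)] -> pick v5 -> 35
v9: WRITE d=18  (d history now [(2, 4), (6, 4), (8, 20), (9, 18)])
v10: WRITE b=4  (b history now [(1, 59), (5, 35), (7, 44), (10, 4)])
v11: WRITE a=59  (a history now [(11, 59)])
READ c @v9: history=[(3, 54), (4, 68)] -> pick v4 -> 68
v12: WRITE a=23  (a history now [(11, 59), (12, 23)])
v13: WRITE d=38  (d history now [(2, 4), (6, 4), (8, 20), (9, 18), (13, 38)])

Answer: 59
NONE
59
68
35
68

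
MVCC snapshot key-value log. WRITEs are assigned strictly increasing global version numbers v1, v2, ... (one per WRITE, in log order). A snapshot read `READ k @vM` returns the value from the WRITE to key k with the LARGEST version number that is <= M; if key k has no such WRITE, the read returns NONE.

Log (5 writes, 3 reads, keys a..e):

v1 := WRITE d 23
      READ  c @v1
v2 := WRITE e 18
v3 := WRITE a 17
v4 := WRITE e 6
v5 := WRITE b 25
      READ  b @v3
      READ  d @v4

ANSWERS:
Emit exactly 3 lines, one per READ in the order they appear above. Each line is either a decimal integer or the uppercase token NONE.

v1: WRITE d=23  (d history now [(1, 23)])
READ c @v1: history=[] -> no version <= 1 -> NONE
v2: WRITE e=18  (e history now [(2, 18)])
v3: WRITE a=17  (a history now [(3, 17)])
v4: WRITE e=6  (e history now [(2, 18), (4, 6)])
v5: WRITE b=25  (b history now [(5, 25)])
READ b @v3: history=[(5, 25)] -> no version <= 3 -> NONE
READ d @v4: history=[(1, 23)] -> pick v1 -> 23

Answer: NONE
NONE
23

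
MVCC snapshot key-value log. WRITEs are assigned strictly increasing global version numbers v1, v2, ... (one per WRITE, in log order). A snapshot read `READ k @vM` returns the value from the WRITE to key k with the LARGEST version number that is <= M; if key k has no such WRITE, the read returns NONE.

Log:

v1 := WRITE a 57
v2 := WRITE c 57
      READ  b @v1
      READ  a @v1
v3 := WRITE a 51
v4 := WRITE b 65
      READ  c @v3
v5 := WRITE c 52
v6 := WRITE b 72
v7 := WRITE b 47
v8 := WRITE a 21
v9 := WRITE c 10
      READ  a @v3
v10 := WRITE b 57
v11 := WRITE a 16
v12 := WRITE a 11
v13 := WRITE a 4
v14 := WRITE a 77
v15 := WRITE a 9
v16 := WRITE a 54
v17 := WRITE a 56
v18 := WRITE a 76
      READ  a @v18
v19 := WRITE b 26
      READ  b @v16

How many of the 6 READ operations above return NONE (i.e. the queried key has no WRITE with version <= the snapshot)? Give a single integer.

Answer: 1

Derivation:
v1: WRITE a=57  (a history now [(1, 57)])
v2: WRITE c=57  (c history now [(2, 57)])
READ b @v1: history=[] -> no version <= 1 -> NONE
READ a @v1: history=[(1, 57)] -> pick v1 -> 57
v3: WRITE a=51  (a history now [(1, 57), (3, 51)])
v4: WRITE b=65  (b history now [(4, 65)])
READ c @v3: history=[(2, 57)] -> pick v2 -> 57
v5: WRITE c=52  (c history now [(2, 57), (5, 52)])
v6: WRITE b=72  (b history now [(4, 65), (6, 72)])
v7: WRITE b=47  (b history now [(4, 65), (6, 72), (7, 47)])
v8: WRITE a=21  (a history now [(1, 57), (3, 51), (8, 21)])
v9: WRITE c=10  (c history now [(2, 57), (5, 52), (9, 10)])
READ a @v3: history=[(1, 57), (3, 51), (8, 21)] -> pick v3 -> 51
v10: WRITE b=57  (b history now [(4, 65), (6, 72), (7, 47), (10, 57)])
v11: WRITE a=16  (a history now [(1, 57), (3, 51), (8, 21), (11, 16)])
v12: WRITE a=11  (a history now [(1, 57), (3, 51), (8, 21), (11, 16), (12, 11)])
v13: WRITE a=4  (a history now [(1, 57), (3, 51), (8, 21), (11, 16), (12, 11), (13, 4)])
v14: WRITE a=77  (a history now [(1, 57), (3, 51), (8, 21), (11, 16), (12, 11), (13, 4), (14, 77)])
v15: WRITE a=9  (a history now [(1, 57), (3, 51), (8, 21), (11, 16), (12, 11), (13, 4), (14, 77), (15, 9)])
v16: WRITE a=54  (a history now [(1, 57), (3, 51), (8, 21), (11, 16), (12, 11), (13, 4), (14, 77), (15, 9), (16, 54)])
v17: WRITE a=56  (a history now [(1, 57), (3, 51), (8, 21), (11, 16), (12, 11), (13, 4), (14, 77), (15, 9), (16, 54), (17, 56)])
v18: WRITE a=76  (a history now [(1, 57), (3, 51), (8, 21), (11, 16), (12, 11), (13, 4), (14, 77), (15, 9), (16, 54), (17, 56), (18, 76)])
READ a @v18: history=[(1, 57), (3, 51), (8, 21), (11, 16), (12, 11), (13, 4), (14, 77), (15, 9), (16, 54), (17, 56), (18, 76)] -> pick v18 -> 76
v19: WRITE b=26  (b history now [(4, 65), (6, 72), (7, 47), (10, 57), (19, 26)])
READ b @v16: history=[(4, 65), (6, 72), (7, 47), (10, 57), (19, 26)] -> pick v10 -> 57
Read results in order: ['NONE', '57', '57', '51', '76', '57']
NONE count = 1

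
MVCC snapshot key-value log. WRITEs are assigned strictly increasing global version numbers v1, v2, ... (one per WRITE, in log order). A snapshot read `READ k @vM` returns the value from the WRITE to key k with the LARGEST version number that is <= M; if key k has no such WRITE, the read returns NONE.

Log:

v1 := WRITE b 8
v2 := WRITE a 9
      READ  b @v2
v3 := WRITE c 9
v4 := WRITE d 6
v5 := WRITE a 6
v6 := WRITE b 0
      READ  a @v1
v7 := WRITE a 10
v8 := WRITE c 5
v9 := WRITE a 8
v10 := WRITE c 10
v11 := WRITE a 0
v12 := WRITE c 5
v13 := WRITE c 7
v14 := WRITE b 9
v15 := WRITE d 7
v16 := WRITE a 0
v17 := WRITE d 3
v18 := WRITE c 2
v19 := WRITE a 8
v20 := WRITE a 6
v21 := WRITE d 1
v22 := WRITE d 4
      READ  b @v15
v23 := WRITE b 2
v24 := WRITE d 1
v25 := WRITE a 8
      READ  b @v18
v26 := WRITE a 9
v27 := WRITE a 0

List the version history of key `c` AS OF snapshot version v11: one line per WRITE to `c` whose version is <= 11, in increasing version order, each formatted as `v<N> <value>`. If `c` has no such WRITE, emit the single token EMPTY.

Scan writes for key=c with version <= 11:
  v1 WRITE b 8 -> skip
  v2 WRITE a 9 -> skip
  v3 WRITE c 9 -> keep
  v4 WRITE d 6 -> skip
  v5 WRITE a 6 -> skip
  v6 WRITE b 0 -> skip
  v7 WRITE a 10 -> skip
  v8 WRITE c 5 -> keep
  v9 WRITE a 8 -> skip
  v10 WRITE c 10 -> keep
  v11 WRITE a 0 -> skip
  v12 WRITE c 5 -> drop (> snap)
  v13 WRITE c 7 -> drop (> snap)
  v14 WRITE b 9 -> skip
  v15 WRITE d 7 -> skip
  v16 WRITE a 0 -> skip
  v17 WRITE d 3 -> skip
  v18 WRITE c 2 -> drop (> snap)
  v19 WRITE a 8 -> skip
  v20 WRITE a 6 -> skip
  v21 WRITE d 1 -> skip
  v22 WRITE d 4 -> skip
  v23 WRITE b 2 -> skip
  v24 WRITE d 1 -> skip
  v25 WRITE a 8 -> skip
  v26 WRITE a 9 -> skip
  v27 WRITE a 0 -> skip
Collected: [(3, 9), (8, 5), (10, 10)]

Answer: v3 9
v8 5
v10 10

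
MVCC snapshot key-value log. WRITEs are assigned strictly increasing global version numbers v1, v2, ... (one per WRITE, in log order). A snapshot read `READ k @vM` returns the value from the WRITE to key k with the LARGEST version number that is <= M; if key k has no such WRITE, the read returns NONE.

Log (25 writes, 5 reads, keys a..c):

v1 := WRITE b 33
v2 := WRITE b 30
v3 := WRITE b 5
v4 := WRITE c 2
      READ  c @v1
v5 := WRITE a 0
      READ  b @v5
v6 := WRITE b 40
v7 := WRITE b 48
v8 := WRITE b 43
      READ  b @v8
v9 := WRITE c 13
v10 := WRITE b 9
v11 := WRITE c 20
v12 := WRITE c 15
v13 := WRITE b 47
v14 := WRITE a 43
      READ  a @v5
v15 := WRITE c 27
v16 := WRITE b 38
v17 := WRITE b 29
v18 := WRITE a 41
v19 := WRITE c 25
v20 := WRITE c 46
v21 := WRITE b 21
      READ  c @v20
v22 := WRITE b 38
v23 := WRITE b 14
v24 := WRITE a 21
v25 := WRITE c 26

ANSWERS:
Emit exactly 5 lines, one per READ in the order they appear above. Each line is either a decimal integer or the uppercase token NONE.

Answer: NONE
5
43
0
46

Derivation:
v1: WRITE b=33  (b history now [(1, 33)])
v2: WRITE b=30  (b history now [(1, 33), (2, 30)])
v3: WRITE b=5  (b history now [(1, 33), (2, 30), (3, 5)])
v4: WRITE c=2  (c history now [(4, 2)])
READ c @v1: history=[(4, 2)] -> no version <= 1 -> NONE
v5: WRITE a=0  (a history now [(5, 0)])
READ b @v5: history=[(1, 33), (2, 30), (3, 5)] -> pick v3 -> 5
v6: WRITE b=40  (b history now [(1, 33), (2, 30), (3, 5), (6, 40)])
v7: WRITE b=48  (b history now [(1, 33), (2, 30), (3, 5), (6, 40), (7, 48)])
v8: WRITE b=43  (b history now [(1, 33), (2, 30), (3, 5), (6, 40), (7, 48), (8, 43)])
READ b @v8: history=[(1, 33), (2, 30), (3, 5), (6, 40), (7, 48), (8, 43)] -> pick v8 -> 43
v9: WRITE c=13  (c history now [(4, 2), (9, 13)])
v10: WRITE b=9  (b history now [(1, 33), (2, 30), (3, 5), (6, 40), (7, 48), (8, 43), (10, 9)])
v11: WRITE c=20  (c history now [(4, 2), (9, 13), (11, 20)])
v12: WRITE c=15  (c history now [(4, 2), (9, 13), (11, 20), (12, 15)])
v13: WRITE b=47  (b history now [(1, 33), (2, 30), (3, 5), (6, 40), (7, 48), (8, 43), (10, 9), (13, 47)])
v14: WRITE a=43  (a history now [(5, 0), (14, 43)])
READ a @v5: history=[(5, 0), (14, 43)] -> pick v5 -> 0
v15: WRITE c=27  (c history now [(4, 2), (9, 13), (11, 20), (12, 15), (15, 27)])
v16: WRITE b=38  (b history now [(1, 33), (2, 30), (3, 5), (6, 40), (7, 48), (8, 43), (10, 9), (13, 47), (16, 38)])
v17: WRITE b=29  (b history now [(1, 33), (2, 30), (3, 5), (6, 40), (7, 48), (8, 43), (10, 9), (13, 47), (16, 38), (17, 29)])
v18: WRITE a=41  (a history now [(5, 0), (14, 43), (18, 41)])
v19: WRITE c=25  (c history now [(4, 2), (9, 13), (11, 20), (12, 15), (15, 27), (19, 25)])
v20: WRITE c=46  (c history now [(4, 2), (9, 13), (11, 20), (12, 15), (15, 27), (19, 25), (20, 46)])
v21: WRITE b=21  (b history now [(1, 33), (2, 30), (3, 5), (6, 40), (7, 48), (8, 43), (10, 9), (13, 47), (16, 38), (17, 29), (21, 21)])
READ c @v20: history=[(4, 2), (9, 13), (11, 20), (12, 15), (15, 27), (19, 25), (20, 46)] -> pick v20 -> 46
v22: WRITE b=38  (b history now [(1, 33), (2, 30), (3, 5), (6, 40), (7, 48), (8, 43), (10, 9), (13, 47), (16, 38), (17, 29), (21, 21), (22, 38)])
v23: WRITE b=14  (b history now [(1, 33), (2, 30), (3, 5), (6, 40), (7, 48), (8, 43), (10, 9), (13, 47), (16, 38), (17, 29), (21, 21), (22, 38), (23, 14)])
v24: WRITE a=21  (a history now [(5, 0), (14, 43), (18, 41), (24, 21)])
v25: WRITE c=26  (c history now [(4, 2), (9, 13), (11, 20), (12, 15), (15, 27), (19, 25), (20, 46), (25, 26)])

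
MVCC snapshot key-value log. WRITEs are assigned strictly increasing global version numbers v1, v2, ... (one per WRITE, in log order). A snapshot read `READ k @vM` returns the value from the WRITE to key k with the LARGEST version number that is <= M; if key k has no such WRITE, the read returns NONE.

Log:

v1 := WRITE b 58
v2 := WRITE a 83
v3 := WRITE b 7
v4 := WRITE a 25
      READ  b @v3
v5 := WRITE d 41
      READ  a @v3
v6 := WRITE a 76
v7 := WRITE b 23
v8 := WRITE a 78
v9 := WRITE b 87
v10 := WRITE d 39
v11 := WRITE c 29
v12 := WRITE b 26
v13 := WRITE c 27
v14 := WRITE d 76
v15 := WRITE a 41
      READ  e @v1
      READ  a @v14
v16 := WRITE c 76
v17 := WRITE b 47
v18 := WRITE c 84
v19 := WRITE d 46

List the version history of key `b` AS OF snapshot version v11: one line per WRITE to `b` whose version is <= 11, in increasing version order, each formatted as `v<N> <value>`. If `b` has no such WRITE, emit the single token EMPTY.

Answer: v1 58
v3 7
v7 23
v9 87

Derivation:
Scan writes for key=b with version <= 11:
  v1 WRITE b 58 -> keep
  v2 WRITE a 83 -> skip
  v3 WRITE b 7 -> keep
  v4 WRITE a 25 -> skip
  v5 WRITE d 41 -> skip
  v6 WRITE a 76 -> skip
  v7 WRITE b 23 -> keep
  v8 WRITE a 78 -> skip
  v9 WRITE b 87 -> keep
  v10 WRITE d 39 -> skip
  v11 WRITE c 29 -> skip
  v12 WRITE b 26 -> drop (> snap)
  v13 WRITE c 27 -> skip
  v14 WRITE d 76 -> skip
  v15 WRITE a 41 -> skip
  v16 WRITE c 76 -> skip
  v17 WRITE b 47 -> drop (> snap)
  v18 WRITE c 84 -> skip
  v19 WRITE d 46 -> skip
Collected: [(1, 58), (3, 7), (7, 23), (9, 87)]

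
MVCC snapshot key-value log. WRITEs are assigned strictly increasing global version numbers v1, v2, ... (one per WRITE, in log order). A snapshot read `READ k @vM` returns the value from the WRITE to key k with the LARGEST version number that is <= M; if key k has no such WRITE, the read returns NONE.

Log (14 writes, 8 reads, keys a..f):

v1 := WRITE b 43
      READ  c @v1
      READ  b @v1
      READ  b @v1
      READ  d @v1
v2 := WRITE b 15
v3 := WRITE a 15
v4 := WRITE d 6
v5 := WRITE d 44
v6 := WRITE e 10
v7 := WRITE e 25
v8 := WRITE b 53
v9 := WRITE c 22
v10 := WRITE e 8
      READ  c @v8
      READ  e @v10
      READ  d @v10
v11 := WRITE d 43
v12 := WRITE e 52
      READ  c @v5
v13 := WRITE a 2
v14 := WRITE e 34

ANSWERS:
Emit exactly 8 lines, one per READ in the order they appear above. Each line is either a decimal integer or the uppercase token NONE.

v1: WRITE b=43  (b history now [(1, 43)])
READ c @v1: history=[] -> no version <= 1 -> NONE
READ b @v1: history=[(1, 43)] -> pick v1 -> 43
READ b @v1: history=[(1, 43)] -> pick v1 -> 43
READ d @v1: history=[] -> no version <= 1 -> NONE
v2: WRITE b=15  (b history now [(1, 43), (2, 15)])
v3: WRITE a=15  (a history now [(3, 15)])
v4: WRITE d=6  (d history now [(4, 6)])
v5: WRITE d=44  (d history now [(4, 6), (5, 44)])
v6: WRITE e=10  (e history now [(6, 10)])
v7: WRITE e=25  (e history now [(6, 10), (7, 25)])
v8: WRITE b=53  (b history now [(1, 43), (2, 15), (8, 53)])
v9: WRITE c=22  (c history now [(9, 22)])
v10: WRITE e=8  (e history now [(6, 10), (7, 25), (10, 8)])
READ c @v8: history=[(9, 22)] -> no version <= 8 -> NONE
READ e @v10: history=[(6, 10), (7, 25), (10, 8)] -> pick v10 -> 8
READ d @v10: history=[(4, 6), (5, 44)] -> pick v5 -> 44
v11: WRITE d=43  (d history now [(4, 6), (5, 44), (11, 43)])
v12: WRITE e=52  (e history now [(6, 10), (7, 25), (10, 8), (12, 52)])
READ c @v5: history=[(9, 22)] -> no version <= 5 -> NONE
v13: WRITE a=2  (a history now [(3, 15), (13, 2)])
v14: WRITE e=34  (e history now [(6, 10), (7, 25), (10, 8), (12, 52), (14, 34)])

Answer: NONE
43
43
NONE
NONE
8
44
NONE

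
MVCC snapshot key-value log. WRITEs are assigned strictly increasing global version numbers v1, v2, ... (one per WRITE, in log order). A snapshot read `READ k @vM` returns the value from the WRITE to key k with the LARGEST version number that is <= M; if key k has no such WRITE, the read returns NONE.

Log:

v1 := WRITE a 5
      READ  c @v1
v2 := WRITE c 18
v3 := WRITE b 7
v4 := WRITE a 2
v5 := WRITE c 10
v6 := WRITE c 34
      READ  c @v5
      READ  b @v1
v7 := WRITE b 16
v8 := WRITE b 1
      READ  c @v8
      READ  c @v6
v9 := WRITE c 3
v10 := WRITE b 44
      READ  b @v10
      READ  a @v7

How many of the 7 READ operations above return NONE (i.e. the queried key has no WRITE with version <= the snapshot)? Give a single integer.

v1: WRITE a=5  (a history now [(1, 5)])
READ c @v1: history=[] -> no version <= 1 -> NONE
v2: WRITE c=18  (c history now [(2, 18)])
v3: WRITE b=7  (b history now [(3, 7)])
v4: WRITE a=2  (a history now [(1, 5), (4, 2)])
v5: WRITE c=10  (c history now [(2, 18), (5, 10)])
v6: WRITE c=34  (c history now [(2, 18), (5, 10), (6, 34)])
READ c @v5: history=[(2, 18), (5, 10), (6, 34)] -> pick v5 -> 10
READ b @v1: history=[(3, 7)] -> no version <= 1 -> NONE
v7: WRITE b=16  (b history now [(3, 7), (7, 16)])
v8: WRITE b=1  (b history now [(3, 7), (7, 16), (8, 1)])
READ c @v8: history=[(2, 18), (5, 10), (6, 34)] -> pick v6 -> 34
READ c @v6: history=[(2, 18), (5, 10), (6, 34)] -> pick v6 -> 34
v9: WRITE c=3  (c history now [(2, 18), (5, 10), (6, 34), (9, 3)])
v10: WRITE b=44  (b history now [(3, 7), (7, 16), (8, 1), (10, 44)])
READ b @v10: history=[(3, 7), (7, 16), (8, 1), (10, 44)] -> pick v10 -> 44
READ a @v7: history=[(1, 5), (4, 2)] -> pick v4 -> 2
Read results in order: ['NONE', '10', 'NONE', '34', '34', '44', '2']
NONE count = 2

Answer: 2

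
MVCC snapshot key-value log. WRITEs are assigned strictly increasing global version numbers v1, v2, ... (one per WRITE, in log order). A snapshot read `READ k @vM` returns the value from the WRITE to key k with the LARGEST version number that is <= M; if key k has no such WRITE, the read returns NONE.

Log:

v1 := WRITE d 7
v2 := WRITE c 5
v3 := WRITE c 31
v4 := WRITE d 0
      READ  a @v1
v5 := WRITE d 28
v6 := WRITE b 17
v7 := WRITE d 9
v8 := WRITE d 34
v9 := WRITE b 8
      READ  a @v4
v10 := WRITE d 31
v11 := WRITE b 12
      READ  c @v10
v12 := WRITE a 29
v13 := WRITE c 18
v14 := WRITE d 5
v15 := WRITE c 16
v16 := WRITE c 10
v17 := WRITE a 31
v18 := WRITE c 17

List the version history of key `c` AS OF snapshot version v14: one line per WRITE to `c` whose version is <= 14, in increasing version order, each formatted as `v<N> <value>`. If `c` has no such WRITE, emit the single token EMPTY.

Scan writes for key=c with version <= 14:
  v1 WRITE d 7 -> skip
  v2 WRITE c 5 -> keep
  v3 WRITE c 31 -> keep
  v4 WRITE d 0 -> skip
  v5 WRITE d 28 -> skip
  v6 WRITE b 17 -> skip
  v7 WRITE d 9 -> skip
  v8 WRITE d 34 -> skip
  v9 WRITE b 8 -> skip
  v10 WRITE d 31 -> skip
  v11 WRITE b 12 -> skip
  v12 WRITE a 29 -> skip
  v13 WRITE c 18 -> keep
  v14 WRITE d 5 -> skip
  v15 WRITE c 16 -> drop (> snap)
  v16 WRITE c 10 -> drop (> snap)
  v17 WRITE a 31 -> skip
  v18 WRITE c 17 -> drop (> snap)
Collected: [(2, 5), (3, 31), (13, 18)]

Answer: v2 5
v3 31
v13 18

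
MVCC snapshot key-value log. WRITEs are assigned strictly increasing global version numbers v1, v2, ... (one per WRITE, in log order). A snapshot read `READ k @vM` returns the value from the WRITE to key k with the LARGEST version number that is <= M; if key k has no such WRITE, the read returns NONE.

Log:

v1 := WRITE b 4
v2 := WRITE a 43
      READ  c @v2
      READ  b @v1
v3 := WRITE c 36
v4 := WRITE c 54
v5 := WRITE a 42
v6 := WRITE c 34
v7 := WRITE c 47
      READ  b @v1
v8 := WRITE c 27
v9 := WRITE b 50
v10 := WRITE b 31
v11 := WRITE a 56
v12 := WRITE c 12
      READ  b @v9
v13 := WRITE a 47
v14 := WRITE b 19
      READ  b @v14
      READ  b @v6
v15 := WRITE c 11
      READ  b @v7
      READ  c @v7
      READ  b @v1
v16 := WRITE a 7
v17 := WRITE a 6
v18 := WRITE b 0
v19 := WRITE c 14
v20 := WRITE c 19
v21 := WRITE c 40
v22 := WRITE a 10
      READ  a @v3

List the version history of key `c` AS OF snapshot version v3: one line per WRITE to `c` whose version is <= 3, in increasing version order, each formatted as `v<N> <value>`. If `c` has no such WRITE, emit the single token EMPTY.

Scan writes for key=c with version <= 3:
  v1 WRITE b 4 -> skip
  v2 WRITE a 43 -> skip
  v3 WRITE c 36 -> keep
  v4 WRITE c 54 -> drop (> snap)
  v5 WRITE a 42 -> skip
  v6 WRITE c 34 -> drop (> snap)
  v7 WRITE c 47 -> drop (> snap)
  v8 WRITE c 27 -> drop (> snap)
  v9 WRITE b 50 -> skip
  v10 WRITE b 31 -> skip
  v11 WRITE a 56 -> skip
  v12 WRITE c 12 -> drop (> snap)
  v13 WRITE a 47 -> skip
  v14 WRITE b 19 -> skip
  v15 WRITE c 11 -> drop (> snap)
  v16 WRITE a 7 -> skip
  v17 WRITE a 6 -> skip
  v18 WRITE b 0 -> skip
  v19 WRITE c 14 -> drop (> snap)
  v20 WRITE c 19 -> drop (> snap)
  v21 WRITE c 40 -> drop (> snap)
  v22 WRITE a 10 -> skip
Collected: [(3, 36)]

Answer: v3 36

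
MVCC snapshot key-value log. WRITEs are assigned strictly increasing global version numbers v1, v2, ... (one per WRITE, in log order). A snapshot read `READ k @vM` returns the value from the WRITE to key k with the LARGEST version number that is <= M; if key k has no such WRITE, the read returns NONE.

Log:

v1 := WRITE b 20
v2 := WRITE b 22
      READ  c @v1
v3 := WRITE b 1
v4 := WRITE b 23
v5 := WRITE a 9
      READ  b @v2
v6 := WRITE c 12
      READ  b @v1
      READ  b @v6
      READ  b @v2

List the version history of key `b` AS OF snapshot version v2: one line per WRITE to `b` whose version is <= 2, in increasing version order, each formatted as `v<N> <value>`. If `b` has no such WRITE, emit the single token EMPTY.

Scan writes for key=b with version <= 2:
  v1 WRITE b 20 -> keep
  v2 WRITE b 22 -> keep
  v3 WRITE b 1 -> drop (> snap)
  v4 WRITE b 23 -> drop (> snap)
  v5 WRITE a 9 -> skip
  v6 WRITE c 12 -> skip
Collected: [(1, 20), (2, 22)]

Answer: v1 20
v2 22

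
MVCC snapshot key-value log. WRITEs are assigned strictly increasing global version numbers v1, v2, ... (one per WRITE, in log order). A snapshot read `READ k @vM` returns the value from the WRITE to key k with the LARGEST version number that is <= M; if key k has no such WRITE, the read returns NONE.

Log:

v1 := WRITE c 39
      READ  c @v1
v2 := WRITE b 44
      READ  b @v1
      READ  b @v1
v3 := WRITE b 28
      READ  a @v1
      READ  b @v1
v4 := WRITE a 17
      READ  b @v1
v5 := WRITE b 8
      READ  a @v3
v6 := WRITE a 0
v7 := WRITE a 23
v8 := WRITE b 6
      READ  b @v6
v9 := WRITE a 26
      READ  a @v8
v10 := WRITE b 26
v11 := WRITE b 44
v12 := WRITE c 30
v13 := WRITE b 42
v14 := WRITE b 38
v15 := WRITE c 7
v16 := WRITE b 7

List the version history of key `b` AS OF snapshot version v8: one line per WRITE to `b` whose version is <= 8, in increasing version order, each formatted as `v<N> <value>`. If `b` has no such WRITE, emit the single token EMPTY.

Answer: v2 44
v3 28
v5 8
v8 6

Derivation:
Scan writes for key=b with version <= 8:
  v1 WRITE c 39 -> skip
  v2 WRITE b 44 -> keep
  v3 WRITE b 28 -> keep
  v4 WRITE a 17 -> skip
  v5 WRITE b 8 -> keep
  v6 WRITE a 0 -> skip
  v7 WRITE a 23 -> skip
  v8 WRITE b 6 -> keep
  v9 WRITE a 26 -> skip
  v10 WRITE b 26 -> drop (> snap)
  v11 WRITE b 44 -> drop (> snap)
  v12 WRITE c 30 -> skip
  v13 WRITE b 42 -> drop (> snap)
  v14 WRITE b 38 -> drop (> snap)
  v15 WRITE c 7 -> skip
  v16 WRITE b 7 -> drop (> snap)
Collected: [(2, 44), (3, 28), (5, 8), (8, 6)]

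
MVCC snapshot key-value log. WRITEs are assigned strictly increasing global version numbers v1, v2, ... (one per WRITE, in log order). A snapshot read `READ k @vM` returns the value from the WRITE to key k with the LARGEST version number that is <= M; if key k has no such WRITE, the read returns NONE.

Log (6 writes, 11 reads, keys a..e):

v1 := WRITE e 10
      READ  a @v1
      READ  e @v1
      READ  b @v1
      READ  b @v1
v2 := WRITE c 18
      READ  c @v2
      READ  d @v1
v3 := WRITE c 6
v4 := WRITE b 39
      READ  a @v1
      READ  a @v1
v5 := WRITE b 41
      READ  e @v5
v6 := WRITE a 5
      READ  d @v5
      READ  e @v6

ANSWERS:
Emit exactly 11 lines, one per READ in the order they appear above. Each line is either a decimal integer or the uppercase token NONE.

Answer: NONE
10
NONE
NONE
18
NONE
NONE
NONE
10
NONE
10

Derivation:
v1: WRITE e=10  (e history now [(1, 10)])
READ a @v1: history=[] -> no version <= 1 -> NONE
READ e @v1: history=[(1, 10)] -> pick v1 -> 10
READ b @v1: history=[] -> no version <= 1 -> NONE
READ b @v1: history=[] -> no version <= 1 -> NONE
v2: WRITE c=18  (c history now [(2, 18)])
READ c @v2: history=[(2, 18)] -> pick v2 -> 18
READ d @v1: history=[] -> no version <= 1 -> NONE
v3: WRITE c=6  (c history now [(2, 18), (3, 6)])
v4: WRITE b=39  (b history now [(4, 39)])
READ a @v1: history=[] -> no version <= 1 -> NONE
READ a @v1: history=[] -> no version <= 1 -> NONE
v5: WRITE b=41  (b history now [(4, 39), (5, 41)])
READ e @v5: history=[(1, 10)] -> pick v1 -> 10
v6: WRITE a=5  (a history now [(6, 5)])
READ d @v5: history=[] -> no version <= 5 -> NONE
READ e @v6: history=[(1, 10)] -> pick v1 -> 10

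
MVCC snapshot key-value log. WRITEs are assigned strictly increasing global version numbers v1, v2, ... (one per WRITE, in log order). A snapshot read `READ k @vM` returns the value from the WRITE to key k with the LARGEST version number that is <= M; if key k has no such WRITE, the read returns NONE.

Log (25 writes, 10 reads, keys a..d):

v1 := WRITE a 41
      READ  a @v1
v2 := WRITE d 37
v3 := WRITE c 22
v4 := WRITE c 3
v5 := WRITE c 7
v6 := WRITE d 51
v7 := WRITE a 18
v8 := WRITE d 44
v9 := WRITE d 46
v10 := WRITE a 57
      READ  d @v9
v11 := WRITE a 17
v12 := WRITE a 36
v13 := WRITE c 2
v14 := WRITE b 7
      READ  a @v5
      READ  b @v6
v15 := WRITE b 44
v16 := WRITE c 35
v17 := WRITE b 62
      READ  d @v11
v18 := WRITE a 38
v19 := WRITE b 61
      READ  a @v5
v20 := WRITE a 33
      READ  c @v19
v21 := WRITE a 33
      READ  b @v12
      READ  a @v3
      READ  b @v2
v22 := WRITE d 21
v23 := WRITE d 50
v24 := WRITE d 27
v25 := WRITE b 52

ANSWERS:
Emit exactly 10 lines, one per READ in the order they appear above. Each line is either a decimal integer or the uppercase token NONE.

Answer: 41
46
41
NONE
46
41
35
NONE
41
NONE

Derivation:
v1: WRITE a=41  (a history now [(1, 41)])
READ a @v1: history=[(1, 41)] -> pick v1 -> 41
v2: WRITE d=37  (d history now [(2, 37)])
v3: WRITE c=22  (c history now [(3, 22)])
v4: WRITE c=3  (c history now [(3, 22), (4, 3)])
v5: WRITE c=7  (c history now [(3, 22), (4, 3), (5, 7)])
v6: WRITE d=51  (d history now [(2, 37), (6, 51)])
v7: WRITE a=18  (a history now [(1, 41), (7, 18)])
v8: WRITE d=44  (d history now [(2, 37), (6, 51), (8, 44)])
v9: WRITE d=46  (d history now [(2, 37), (6, 51), (8, 44), (9, 46)])
v10: WRITE a=57  (a history now [(1, 41), (7, 18), (10, 57)])
READ d @v9: history=[(2, 37), (6, 51), (8, 44), (9, 46)] -> pick v9 -> 46
v11: WRITE a=17  (a history now [(1, 41), (7, 18), (10, 57), (11, 17)])
v12: WRITE a=36  (a history now [(1, 41), (7, 18), (10, 57), (11, 17), (12, 36)])
v13: WRITE c=2  (c history now [(3, 22), (4, 3), (5, 7), (13, 2)])
v14: WRITE b=7  (b history now [(14, 7)])
READ a @v5: history=[(1, 41), (7, 18), (10, 57), (11, 17), (12, 36)] -> pick v1 -> 41
READ b @v6: history=[(14, 7)] -> no version <= 6 -> NONE
v15: WRITE b=44  (b history now [(14, 7), (15, 44)])
v16: WRITE c=35  (c history now [(3, 22), (4, 3), (5, 7), (13, 2), (16, 35)])
v17: WRITE b=62  (b history now [(14, 7), (15, 44), (17, 62)])
READ d @v11: history=[(2, 37), (6, 51), (8, 44), (9, 46)] -> pick v9 -> 46
v18: WRITE a=38  (a history now [(1, 41), (7, 18), (10, 57), (11, 17), (12, 36), (18, 38)])
v19: WRITE b=61  (b history now [(14, 7), (15, 44), (17, 62), (19, 61)])
READ a @v5: history=[(1, 41), (7, 18), (10, 57), (11, 17), (12, 36), (18, 38)] -> pick v1 -> 41
v20: WRITE a=33  (a history now [(1, 41), (7, 18), (10, 57), (11, 17), (12, 36), (18, 38), (20, 33)])
READ c @v19: history=[(3, 22), (4, 3), (5, 7), (13, 2), (16, 35)] -> pick v16 -> 35
v21: WRITE a=33  (a history now [(1, 41), (7, 18), (10, 57), (11, 17), (12, 36), (18, 38), (20, 33), (21, 33)])
READ b @v12: history=[(14, 7), (15, 44), (17, 62), (19, 61)] -> no version <= 12 -> NONE
READ a @v3: history=[(1, 41), (7, 18), (10, 57), (11, 17), (12, 36), (18, 38), (20, 33), (21, 33)] -> pick v1 -> 41
READ b @v2: history=[(14, 7), (15, 44), (17, 62), (19, 61)] -> no version <= 2 -> NONE
v22: WRITE d=21  (d history now [(2, 37), (6, 51), (8, 44), (9, 46), (22, 21)])
v23: WRITE d=50  (d history now [(2, 37), (6, 51), (8, 44), (9, 46), (22, 21), (23, 50)])
v24: WRITE d=27  (d history now [(2, 37), (6, 51), (8, 44), (9, 46), (22, 21), (23, 50), (24, 27)])
v25: WRITE b=52  (b history now [(14, 7), (15, 44), (17, 62), (19, 61), (25, 52)])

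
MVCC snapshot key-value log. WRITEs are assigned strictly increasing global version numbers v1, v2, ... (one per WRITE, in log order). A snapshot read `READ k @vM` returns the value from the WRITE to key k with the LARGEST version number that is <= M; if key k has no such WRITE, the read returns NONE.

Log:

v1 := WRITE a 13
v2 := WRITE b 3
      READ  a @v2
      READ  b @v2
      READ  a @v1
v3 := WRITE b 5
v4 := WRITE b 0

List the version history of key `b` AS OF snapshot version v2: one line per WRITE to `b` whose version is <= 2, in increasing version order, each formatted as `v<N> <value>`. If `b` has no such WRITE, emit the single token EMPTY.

Answer: v2 3

Derivation:
Scan writes for key=b with version <= 2:
  v1 WRITE a 13 -> skip
  v2 WRITE b 3 -> keep
  v3 WRITE b 5 -> drop (> snap)
  v4 WRITE b 0 -> drop (> snap)
Collected: [(2, 3)]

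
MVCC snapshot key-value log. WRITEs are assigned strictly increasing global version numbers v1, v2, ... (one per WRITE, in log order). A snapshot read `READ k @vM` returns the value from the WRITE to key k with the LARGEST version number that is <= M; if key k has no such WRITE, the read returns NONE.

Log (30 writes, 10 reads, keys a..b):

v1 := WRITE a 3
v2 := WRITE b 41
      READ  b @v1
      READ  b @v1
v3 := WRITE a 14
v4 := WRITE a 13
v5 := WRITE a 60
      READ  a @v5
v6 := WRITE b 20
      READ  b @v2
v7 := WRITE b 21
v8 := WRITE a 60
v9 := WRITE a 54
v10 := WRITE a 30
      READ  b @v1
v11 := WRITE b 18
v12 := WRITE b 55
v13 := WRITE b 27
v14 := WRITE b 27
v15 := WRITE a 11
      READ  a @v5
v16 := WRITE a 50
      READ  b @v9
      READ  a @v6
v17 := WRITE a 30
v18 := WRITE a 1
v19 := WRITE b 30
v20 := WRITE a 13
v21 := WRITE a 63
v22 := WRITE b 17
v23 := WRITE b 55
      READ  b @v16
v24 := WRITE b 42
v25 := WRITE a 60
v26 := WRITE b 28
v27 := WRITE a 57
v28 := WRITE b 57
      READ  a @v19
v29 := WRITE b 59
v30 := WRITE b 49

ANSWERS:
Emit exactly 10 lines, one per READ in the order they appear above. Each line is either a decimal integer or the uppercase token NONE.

Answer: NONE
NONE
60
41
NONE
60
21
60
27
1

Derivation:
v1: WRITE a=3  (a history now [(1, 3)])
v2: WRITE b=41  (b history now [(2, 41)])
READ b @v1: history=[(2, 41)] -> no version <= 1 -> NONE
READ b @v1: history=[(2, 41)] -> no version <= 1 -> NONE
v3: WRITE a=14  (a history now [(1, 3), (3, 14)])
v4: WRITE a=13  (a history now [(1, 3), (3, 14), (4, 13)])
v5: WRITE a=60  (a history now [(1, 3), (3, 14), (4, 13), (5, 60)])
READ a @v5: history=[(1, 3), (3, 14), (4, 13), (5, 60)] -> pick v5 -> 60
v6: WRITE b=20  (b history now [(2, 41), (6, 20)])
READ b @v2: history=[(2, 41), (6, 20)] -> pick v2 -> 41
v7: WRITE b=21  (b history now [(2, 41), (6, 20), (7, 21)])
v8: WRITE a=60  (a history now [(1, 3), (3, 14), (4, 13), (5, 60), (8, 60)])
v9: WRITE a=54  (a history now [(1, 3), (3, 14), (4, 13), (5, 60), (8, 60), (9, 54)])
v10: WRITE a=30  (a history now [(1, 3), (3, 14), (4, 13), (5, 60), (8, 60), (9, 54), (10, 30)])
READ b @v1: history=[(2, 41), (6, 20), (7, 21)] -> no version <= 1 -> NONE
v11: WRITE b=18  (b history now [(2, 41), (6, 20), (7, 21), (11, 18)])
v12: WRITE b=55  (b history now [(2, 41), (6, 20), (7, 21), (11, 18), (12, 55)])
v13: WRITE b=27  (b history now [(2, 41), (6, 20), (7, 21), (11, 18), (12, 55), (13, 27)])
v14: WRITE b=27  (b history now [(2, 41), (6, 20), (7, 21), (11, 18), (12, 55), (13, 27), (14, 27)])
v15: WRITE a=11  (a history now [(1, 3), (3, 14), (4, 13), (5, 60), (8, 60), (9, 54), (10, 30), (15, 11)])
READ a @v5: history=[(1, 3), (3, 14), (4, 13), (5, 60), (8, 60), (9, 54), (10, 30), (15, 11)] -> pick v5 -> 60
v16: WRITE a=50  (a history now [(1, 3), (3, 14), (4, 13), (5, 60), (8, 60), (9, 54), (10, 30), (15, 11), (16, 50)])
READ b @v9: history=[(2, 41), (6, 20), (7, 21), (11, 18), (12, 55), (13, 27), (14, 27)] -> pick v7 -> 21
READ a @v6: history=[(1, 3), (3, 14), (4, 13), (5, 60), (8, 60), (9, 54), (10, 30), (15, 11), (16, 50)] -> pick v5 -> 60
v17: WRITE a=30  (a history now [(1, 3), (3, 14), (4, 13), (5, 60), (8, 60), (9, 54), (10, 30), (15, 11), (16, 50), (17, 30)])
v18: WRITE a=1  (a history now [(1, 3), (3, 14), (4, 13), (5, 60), (8, 60), (9, 54), (10, 30), (15, 11), (16, 50), (17, 30), (18, 1)])
v19: WRITE b=30  (b history now [(2, 41), (6, 20), (7, 21), (11, 18), (12, 55), (13, 27), (14, 27), (19, 30)])
v20: WRITE a=13  (a history now [(1, 3), (3, 14), (4, 13), (5, 60), (8, 60), (9, 54), (10, 30), (15, 11), (16, 50), (17, 30), (18, 1), (20, 13)])
v21: WRITE a=63  (a history now [(1, 3), (3, 14), (4, 13), (5, 60), (8, 60), (9, 54), (10, 30), (15, 11), (16, 50), (17, 30), (18, 1), (20, 13), (21, 63)])
v22: WRITE b=17  (b history now [(2, 41), (6, 20), (7, 21), (11, 18), (12, 55), (13, 27), (14, 27), (19, 30), (22, 17)])
v23: WRITE b=55  (b history now [(2, 41), (6, 20), (7, 21), (11, 18), (12, 55), (13, 27), (14, 27), (19, 30), (22, 17), (23, 55)])
READ b @v16: history=[(2, 41), (6, 20), (7, 21), (11, 18), (12, 55), (13, 27), (14, 27), (19, 30), (22, 17), (23, 55)] -> pick v14 -> 27
v24: WRITE b=42  (b history now [(2, 41), (6, 20), (7, 21), (11, 18), (12, 55), (13, 27), (14, 27), (19, 30), (22, 17), (23, 55), (24, 42)])
v25: WRITE a=60  (a history now [(1, 3), (3, 14), (4, 13), (5, 60), (8, 60), (9, 54), (10, 30), (15, 11), (16, 50), (17, 30), (18, 1), (20, 13), (21, 63), (25, 60)])
v26: WRITE b=28  (b history now [(2, 41), (6, 20), (7, 21), (11, 18), (12, 55), (13, 27), (14, 27), (19, 30), (22, 17), (23, 55), (24, 42), (26, 28)])
v27: WRITE a=57  (a history now [(1, 3), (3, 14), (4, 13), (5, 60), (8, 60), (9, 54), (10, 30), (15, 11), (16, 50), (17, 30), (18, 1), (20, 13), (21, 63), (25, 60), (27, 57)])
v28: WRITE b=57  (b history now [(2, 41), (6, 20), (7, 21), (11, 18), (12, 55), (13, 27), (14, 27), (19, 30), (22, 17), (23, 55), (24, 42), (26, 28), (28, 57)])
READ a @v19: history=[(1, 3), (3, 14), (4, 13), (5, 60), (8, 60), (9, 54), (10, 30), (15, 11), (16, 50), (17, 30), (18, 1), (20, 13), (21, 63), (25, 60), (27, 57)] -> pick v18 -> 1
v29: WRITE b=59  (b history now [(2, 41), (6, 20), (7, 21), (11, 18), (12, 55), (13, 27), (14, 27), (19, 30), (22, 17), (23, 55), (24, 42), (26, 28), (28, 57), (29, 59)])
v30: WRITE b=49  (b history now [(2, 41), (6, 20), (7, 21), (11, 18), (12, 55), (13, 27), (14, 27), (19, 30), (22, 17), (23, 55), (24, 42), (26, 28), (28, 57), (29, 59), (30, 49)])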